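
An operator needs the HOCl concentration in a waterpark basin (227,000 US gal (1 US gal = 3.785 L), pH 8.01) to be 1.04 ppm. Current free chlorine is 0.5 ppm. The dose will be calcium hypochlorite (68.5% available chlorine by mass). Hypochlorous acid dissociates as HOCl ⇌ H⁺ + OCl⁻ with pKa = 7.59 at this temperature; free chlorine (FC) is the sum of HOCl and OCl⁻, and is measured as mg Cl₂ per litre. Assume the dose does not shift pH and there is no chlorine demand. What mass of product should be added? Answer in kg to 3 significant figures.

4.11 kg

Volume: 227,000 US gal × 3.785 L/gal = 859,195 L.
[OCl⁻]/[HOCl] = 10^(pH − pKa) = 10^(8.01 − 7.59) = 2.63; fraction as HOCl = 1/(1 + 2.63) = 0.2755.
Free chlorine required for 1.04 ppm HOCl: 1.04 / 0.2755 = 3.775 ppm.
FC to add: 3.775 − 0.5 = 3.275 mg/L as Cl₂.
Cl₂ equivalent: 3.275 mg/L × 859,195 L = 2814 g.
Product at 68.5% available Cl: 2814 / 0.685 = 4108 g.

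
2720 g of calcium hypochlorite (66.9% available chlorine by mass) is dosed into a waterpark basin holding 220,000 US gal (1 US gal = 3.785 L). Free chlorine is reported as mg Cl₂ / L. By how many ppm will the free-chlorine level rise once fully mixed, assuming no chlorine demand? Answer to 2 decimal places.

Volume: 220,000 US gal × 3.785 L/gal = 832,700 L.
Available chlorine delivered: 2720 g × 0.669 = 1820 g as Cl₂.
Concentration rise: 1820 g / 832,700 L = 2.185 mg/L = 2.19 ppm.

2.19 ppm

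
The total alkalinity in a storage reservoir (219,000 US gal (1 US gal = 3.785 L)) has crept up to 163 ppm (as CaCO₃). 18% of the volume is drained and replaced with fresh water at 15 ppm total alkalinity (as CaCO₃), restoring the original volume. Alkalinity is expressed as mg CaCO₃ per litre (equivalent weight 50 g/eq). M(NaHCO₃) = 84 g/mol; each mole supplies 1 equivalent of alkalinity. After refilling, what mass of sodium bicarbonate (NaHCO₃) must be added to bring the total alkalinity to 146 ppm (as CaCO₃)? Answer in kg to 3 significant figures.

Volume: 219,000 US gal × 3.785 L/gal = 828,915 L.
After draining 18% and refilling: 163 × 0.82 + 15 × 0.18 = 136.36 ppm.
Deficit to target: 146 − 136.36 = 9.64 mg/L.
As CaCO₃: 9.64 mg/L × 828,915 L = 7991 g; ÷ 50 g/eq ÷ 1 = 159.8 mol NaHCO₃.
Mass: 159.8 × 84 = 13,420 g.

13.4 kg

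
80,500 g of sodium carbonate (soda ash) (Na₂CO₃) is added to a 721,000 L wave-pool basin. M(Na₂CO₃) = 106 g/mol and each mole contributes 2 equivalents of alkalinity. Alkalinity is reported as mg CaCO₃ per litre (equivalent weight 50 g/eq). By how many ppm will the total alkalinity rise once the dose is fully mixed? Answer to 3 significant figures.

105 ppm

Moles of Na₂CO₃: 80,500 g ÷ 106 g/mol = 759.4 mol → 1519 eq of alkalinity.
As CaCO₃: 1519 eq × 50 g/eq = 75,940 g.
Rise: 75,940 g / 721,000 L × 1000 = 105.3 mg/L.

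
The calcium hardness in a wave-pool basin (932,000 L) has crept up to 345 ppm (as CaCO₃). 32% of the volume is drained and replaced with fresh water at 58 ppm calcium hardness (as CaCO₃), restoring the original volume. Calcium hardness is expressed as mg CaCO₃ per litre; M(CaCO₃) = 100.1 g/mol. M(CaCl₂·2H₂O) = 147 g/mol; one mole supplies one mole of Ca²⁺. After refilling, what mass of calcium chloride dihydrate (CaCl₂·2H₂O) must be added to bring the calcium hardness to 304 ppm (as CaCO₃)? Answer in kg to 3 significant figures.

After draining 32% and refilling: 345 × 0.68 + 58 × 0.32 = 253.16 ppm.
Deficit to target: 304 − 253.16 = 50.84 mg/L.
As CaCO₃: 50.84 mg/L × 932,000 L = 47,380 g; ÷ 100.1 = 473.4 mol Ca²⁺.
Mass: 473.4 × 147 = 69,580 g.

69.6 kg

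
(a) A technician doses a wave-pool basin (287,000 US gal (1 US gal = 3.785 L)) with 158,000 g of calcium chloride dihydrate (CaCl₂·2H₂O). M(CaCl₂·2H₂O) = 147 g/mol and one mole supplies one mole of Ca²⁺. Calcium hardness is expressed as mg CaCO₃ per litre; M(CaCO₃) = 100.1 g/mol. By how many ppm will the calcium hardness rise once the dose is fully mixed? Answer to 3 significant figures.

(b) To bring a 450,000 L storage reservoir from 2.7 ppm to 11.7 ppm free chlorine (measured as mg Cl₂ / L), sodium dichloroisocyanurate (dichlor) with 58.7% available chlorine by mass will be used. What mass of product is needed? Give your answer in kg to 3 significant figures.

(a) Volume: 287,000 US gal × 3.785 L/gal = 1,086,295 L.
(a) Moles of Ca²⁺: 158,000 g ÷ 147 g/mol = 1075 mol.
(a) As CaCO₃: 1075 mol × 100.1 g/mol = 107,600 g.
(a) Rise: 107,600 g / 1,086,295 L × 1000 = 99.04 mg/L.

(b) Chlorine deficit: 11.7 − 2.7 = 9 ppm = 9 mg/L as Cl₂.
(b) Cl₂ equivalent needed: 9 mg/L × 450,000 L = 4,050,000 mg = 4050 g.
(b) Product at 58.7% available chlorine: 4050 / 0.587 = 6899 g.

(a) 99.0 ppm; (b) 6.90 kg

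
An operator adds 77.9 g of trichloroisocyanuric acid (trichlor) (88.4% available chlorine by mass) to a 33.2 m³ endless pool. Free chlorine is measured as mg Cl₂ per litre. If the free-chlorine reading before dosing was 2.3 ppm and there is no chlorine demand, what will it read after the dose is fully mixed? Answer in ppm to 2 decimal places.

4.37 ppm

Volume: 33.2 m³ = 33,200 L.
Available chlorine delivered: 77.9 g × 0.884 = 68.86 g as Cl₂.
Concentration rise: 68.86 g / 33,200 L = 2.074 mg/L = 2.07 ppm.
Final FC: 2.3 + 2.07 = 4.37 ppm.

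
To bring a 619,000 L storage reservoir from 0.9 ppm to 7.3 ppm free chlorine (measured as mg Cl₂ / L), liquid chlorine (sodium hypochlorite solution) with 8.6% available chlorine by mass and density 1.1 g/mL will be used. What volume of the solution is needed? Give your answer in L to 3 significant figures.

Chlorine deficit: 7.3 − 0.9 = 6.4 ppm = 6.4 mg/L as Cl₂.
Cl₂ equivalent needed: 6.4 mg/L × 619,000 L = 3,962,000 mg = 3962 g.
Product at 8.6% available chlorine: 3962 / 0.086 = 46,070 g.
Volume at density 1.1 g/mL: 46,070 g ÷ 1.1 g/mL = 41,880 mL.

41.9 L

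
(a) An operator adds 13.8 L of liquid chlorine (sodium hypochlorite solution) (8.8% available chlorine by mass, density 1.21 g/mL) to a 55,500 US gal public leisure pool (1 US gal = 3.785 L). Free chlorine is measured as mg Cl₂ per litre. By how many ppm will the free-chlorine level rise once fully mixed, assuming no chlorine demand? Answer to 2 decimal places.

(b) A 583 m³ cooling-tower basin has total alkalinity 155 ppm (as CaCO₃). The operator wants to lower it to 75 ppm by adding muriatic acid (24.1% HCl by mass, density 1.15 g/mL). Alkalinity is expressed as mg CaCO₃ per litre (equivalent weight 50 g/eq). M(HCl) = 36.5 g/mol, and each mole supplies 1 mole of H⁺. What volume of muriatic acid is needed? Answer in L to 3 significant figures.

(a) 7.00 ppm; (b) 123 L

(a) Volume: 55,500 US gal × 3.785 L/gal = 210,068 L.
(a) Mass of solution: 13.8 L × 1000 mL/L × 1.21 g/mL = 16,700 g.
(a) Available chlorine delivered: 16,700 g × 0.088 = 1469 g as Cl₂.
(a) Concentration rise: 1469 g / 210,068 L = 6.995 mg/L = 7.00 ppm.

(b) Volume: 583 m³ = 583,000 L.
(b) Alkalinity to neutralize: (155 − 75) = 80 mg/L as CaCO₃ × 583,000 L = 46,640 g as CaCO₃.
(b) Equivalents of H⁺ required: 46,640 ÷ 50 g/eq = 932.8 eq = 932.8 mol HCl.
(b) Mass of HCl: 932.8 × 36.5 = 34,050 g.
(b) Mass of 24.1% solution: 34,050 / 0.241 = 141,300 g.
(b) Volume: 141,300 g ÷ 1.15 g/mL = 122,800 mL.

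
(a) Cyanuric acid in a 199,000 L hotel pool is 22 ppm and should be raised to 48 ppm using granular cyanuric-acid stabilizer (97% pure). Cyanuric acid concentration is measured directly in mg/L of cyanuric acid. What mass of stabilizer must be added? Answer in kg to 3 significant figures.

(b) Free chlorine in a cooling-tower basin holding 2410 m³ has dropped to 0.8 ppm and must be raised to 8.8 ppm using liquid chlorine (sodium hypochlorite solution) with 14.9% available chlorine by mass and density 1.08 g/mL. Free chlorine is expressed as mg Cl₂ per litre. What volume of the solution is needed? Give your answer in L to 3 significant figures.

(a) 5.33 kg; (b) 120 L

(a) CYA to add: (48 − 22) = 26 mg/L × 199,000 L = 5174 g cyanuric acid.
(a) At 97% purity: 5174 / 0.97 = 5334 g product.

(b) Volume: 2410 m³ = 2,410,000 L.
(b) Chlorine deficit: 8.8 − 0.8 = 8 ppm = 8 mg/L as Cl₂.
(b) Cl₂ equivalent needed: 8 mg/L × 2,410,000 L = 19,280,000 mg = 19,280 g.
(b) Product at 14.9% available chlorine: 19,280 / 0.149 = 129,400 g.
(b) Volume at density 1.08 g/mL: 129,400 g ÷ 1.08 g/mL = 119,800 mL.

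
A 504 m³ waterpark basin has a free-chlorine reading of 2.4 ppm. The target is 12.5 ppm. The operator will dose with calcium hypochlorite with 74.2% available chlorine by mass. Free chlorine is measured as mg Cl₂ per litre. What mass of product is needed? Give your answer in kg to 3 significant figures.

6.86 kg

Volume: 504 m³ = 504,000 L.
Chlorine deficit: 12.5 − 2.4 = 10.1 ppm = 10.1 mg/L as Cl₂.
Cl₂ equivalent needed: 10.1 mg/L × 504,000 L = 5,090,000 mg = 5090 g.
Product at 74.2% available chlorine: 5090 / 0.742 = 6860 g.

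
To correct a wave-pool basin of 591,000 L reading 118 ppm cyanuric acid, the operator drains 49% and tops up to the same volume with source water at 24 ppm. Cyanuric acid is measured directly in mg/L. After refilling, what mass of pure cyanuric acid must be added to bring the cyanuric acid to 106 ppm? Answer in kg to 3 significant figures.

After draining 49% and refilling: 118 × 0.51 + 24 × 0.49 = 71.94 ppm.
Deficit to target: 106 − 71.94 = 34.06 mg/L.
Mass: 34.06 mg/L × 591,000 L = 20,130 g cyanuric acid.

20.1 kg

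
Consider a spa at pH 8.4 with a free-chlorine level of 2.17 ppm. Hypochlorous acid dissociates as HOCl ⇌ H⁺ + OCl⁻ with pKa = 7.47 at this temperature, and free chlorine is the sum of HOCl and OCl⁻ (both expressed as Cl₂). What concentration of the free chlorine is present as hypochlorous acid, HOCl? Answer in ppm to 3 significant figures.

0.228 ppm

[OCl⁻]/[HOCl] = 10^(pH − pKa) = 10^(8.4 − 7.47) = 10^0.93 = 8.511.
Fraction as HOCl = 1 / (1 + 8.511) = 0.1051.
HOCl = 0.1051 × 2.17 ppm = 0.2281 ppm.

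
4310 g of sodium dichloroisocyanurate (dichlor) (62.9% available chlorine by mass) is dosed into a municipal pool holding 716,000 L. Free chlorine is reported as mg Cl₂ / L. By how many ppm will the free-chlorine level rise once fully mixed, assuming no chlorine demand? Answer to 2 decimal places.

Available chlorine delivered: 4310 g × 0.629 = 2711 g as Cl₂.
Concentration rise: 2711 g / 716,000 L = 3.786 mg/L = 3.79 ppm.

3.79 ppm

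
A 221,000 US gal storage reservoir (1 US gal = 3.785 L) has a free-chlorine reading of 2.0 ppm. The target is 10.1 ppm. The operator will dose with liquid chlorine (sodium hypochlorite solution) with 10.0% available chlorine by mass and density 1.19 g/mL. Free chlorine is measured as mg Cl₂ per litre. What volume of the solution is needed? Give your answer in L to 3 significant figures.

56.9 L

Volume: 221,000 US gal × 3.785 L/gal = 836,485 L.
Chlorine deficit: 10.1 − 2.0 = 8.1 ppm = 8.1 mg/L as Cl₂.
Cl₂ equivalent needed: 8.1 mg/L × 836,485 L = 6,776,000 mg = 6776 g.
Product at 10.0% available chlorine: 6776 / 0.1 = 67,760 g.
Volume at density 1.19 g/mL: 67,760 g ÷ 1.19 g/mL = 56,940 mL.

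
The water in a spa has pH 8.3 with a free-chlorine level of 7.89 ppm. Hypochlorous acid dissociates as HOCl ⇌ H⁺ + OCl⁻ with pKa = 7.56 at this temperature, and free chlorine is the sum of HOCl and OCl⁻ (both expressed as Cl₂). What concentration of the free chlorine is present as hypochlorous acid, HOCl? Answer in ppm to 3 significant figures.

1.21 ppm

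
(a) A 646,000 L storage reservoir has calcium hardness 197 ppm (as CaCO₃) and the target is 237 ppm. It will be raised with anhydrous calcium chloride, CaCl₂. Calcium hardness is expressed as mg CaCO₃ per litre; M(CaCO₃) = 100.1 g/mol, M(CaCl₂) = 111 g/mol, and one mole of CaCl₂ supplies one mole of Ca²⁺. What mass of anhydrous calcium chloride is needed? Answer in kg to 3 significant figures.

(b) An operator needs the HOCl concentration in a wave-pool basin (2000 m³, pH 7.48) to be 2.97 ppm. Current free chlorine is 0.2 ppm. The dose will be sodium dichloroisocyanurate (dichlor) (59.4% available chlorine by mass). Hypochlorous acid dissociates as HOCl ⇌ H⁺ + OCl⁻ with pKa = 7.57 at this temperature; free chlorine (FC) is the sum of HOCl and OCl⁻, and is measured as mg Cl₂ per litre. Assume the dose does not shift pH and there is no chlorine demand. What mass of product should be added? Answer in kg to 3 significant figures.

(a) 28.7 kg; (b) 17.5 kg

(a) Hardness to add: (237 − 197) = 40 mg/L as CaCO₃ × 646,000 L = 25,840 g as CaCO₃.
(a) Moles of Ca²⁺ (1 mol Ca²⁺ ≡ 1 mol CaCO₃): 25,840 / 100.1 g/mol = 258.1 mol.
(a) Mass of CaCl₂: 258.1 × 111 = 28,650 g.

(b) Volume: 2000 m³ = 2,000,000 L.
(b) [OCl⁻]/[HOCl] = 10^(pH − pKa) = 10^(7.48 − 7.57) = 0.8128; fraction as HOCl = 1/(1 + 0.8128) = 0.5516.
(b) Free chlorine required for 2.97 ppm HOCl: 2.97 / 0.5516 = 5.384 ppm.
(b) FC to add: 5.384 − 0.2 = 5.184 mg/L as Cl₂.
(b) Cl₂ equivalent: 5.184 mg/L × 2,000,000 L = 10,370 g.
(b) Product at 59.4% available Cl: 10,370 / 0.594 = 17,450 g.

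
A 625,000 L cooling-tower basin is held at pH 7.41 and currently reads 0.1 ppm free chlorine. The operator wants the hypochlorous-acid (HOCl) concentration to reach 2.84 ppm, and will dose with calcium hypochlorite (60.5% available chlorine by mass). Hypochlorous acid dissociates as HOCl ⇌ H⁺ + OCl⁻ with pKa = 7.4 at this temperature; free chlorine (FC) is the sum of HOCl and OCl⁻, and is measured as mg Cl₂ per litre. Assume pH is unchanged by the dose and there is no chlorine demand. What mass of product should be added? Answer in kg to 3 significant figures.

5.83 kg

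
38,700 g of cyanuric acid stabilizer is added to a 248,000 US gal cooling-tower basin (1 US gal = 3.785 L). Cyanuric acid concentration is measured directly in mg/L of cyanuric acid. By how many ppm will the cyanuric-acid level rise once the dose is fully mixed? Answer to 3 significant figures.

Volume: 248,000 US gal × 3.785 L/gal = 938,680 L.
Rise: 38,700 g / 938,680 L × 1000 = 41.23 mg/L.

41.2 ppm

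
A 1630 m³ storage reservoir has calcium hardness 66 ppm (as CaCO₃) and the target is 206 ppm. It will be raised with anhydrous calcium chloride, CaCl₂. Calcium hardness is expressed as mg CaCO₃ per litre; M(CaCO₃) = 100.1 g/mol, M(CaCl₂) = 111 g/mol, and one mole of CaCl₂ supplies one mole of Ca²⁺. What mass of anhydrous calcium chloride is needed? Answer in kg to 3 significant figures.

Volume: 1630 m³ = 1,630,000 L.
Hardness to add: (206 − 66) = 140 mg/L as CaCO₃ × 1,630,000 L = 228,200 g as CaCO₃.
Moles of Ca²⁺ (1 mol Ca²⁺ ≡ 1 mol CaCO₃): 228,200 / 100.1 g/mol = 2280 mol.
Mass of CaCl₂: 2280 × 111 = 253,000 g.

253 kg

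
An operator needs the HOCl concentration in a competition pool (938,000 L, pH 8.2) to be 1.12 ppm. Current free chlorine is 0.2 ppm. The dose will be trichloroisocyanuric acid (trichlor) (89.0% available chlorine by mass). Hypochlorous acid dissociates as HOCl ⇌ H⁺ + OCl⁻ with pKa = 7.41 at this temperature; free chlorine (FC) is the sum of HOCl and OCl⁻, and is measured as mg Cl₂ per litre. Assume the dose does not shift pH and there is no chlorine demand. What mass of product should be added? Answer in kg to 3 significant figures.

[OCl⁻]/[HOCl] = 10^(pH − pKa) = 10^(8.2 − 7.41) = 6.166; fraction as HOCl = 1/(1 + 6.166) = 0.1395.
Free chlorine required for 1.12 ppm HOCl: 1.12 / 0.1395 = 8.026 ppm.
FC to add: 8.026 − 0.2 = 7.826 mg/L as Cl₂.
Cl₂ equivalent: 7.826 mg/L × 938,000 L = 7341 g.
Product at 89.0% available Cl: 7341 / 0.89 = 8248 g.

8.25 kg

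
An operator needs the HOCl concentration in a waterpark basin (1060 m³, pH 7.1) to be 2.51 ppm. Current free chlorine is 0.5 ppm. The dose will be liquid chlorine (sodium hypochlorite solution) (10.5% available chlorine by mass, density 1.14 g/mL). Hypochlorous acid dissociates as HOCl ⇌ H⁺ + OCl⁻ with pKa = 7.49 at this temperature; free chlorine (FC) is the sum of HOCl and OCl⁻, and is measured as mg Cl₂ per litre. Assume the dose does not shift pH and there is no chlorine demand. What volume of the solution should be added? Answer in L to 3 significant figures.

26.9 L

Volume: 1060 m³ = 1,060,000 L.
[OCl⁻]/[HOCl] = 10^(pH − pKa) = 10^(7.1 − 7.49) = 0.4074; fraction as HOCl = 1/(1 + 0.4074) = 0.7105.
Free chlorine required for 2.51 ppm HOCl: 2.51 / 0.7105 = 3.533 ppm.
FC to add: 3.533 − 0.5 = 3.033 mg/L as Cl₂.
Cl₂ equivalent: 3.033 mg/L × 1,060,000 L = 3214 g.
Product at 10.5% available Cl: 3214 / 0.105 = 30,610 g.
Volume: 30,610 g ÷ 1.14 g/mL = 26,850 mL.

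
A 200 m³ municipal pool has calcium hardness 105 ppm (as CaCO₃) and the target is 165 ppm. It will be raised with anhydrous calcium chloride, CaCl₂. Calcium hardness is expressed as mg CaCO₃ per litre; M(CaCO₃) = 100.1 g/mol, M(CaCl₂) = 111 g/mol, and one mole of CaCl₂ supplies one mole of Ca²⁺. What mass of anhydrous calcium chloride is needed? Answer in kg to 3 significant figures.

Volume: 200 m³ = 200,000 L.
Hardness to add: (165 − 105) = 60 mg/L as CaCO₃ × 200,000 L = 12,000 g as CaCO₃.
Moles of Ca²⁺ (1 mol Ca²⁺ ≡ 1 mol CaCO₃): 12,000 / 100.1 g/mol = 119.9 mol.
Mass of CaCl₂: 119.9 × 111 = 13,310 g.

13.3 kg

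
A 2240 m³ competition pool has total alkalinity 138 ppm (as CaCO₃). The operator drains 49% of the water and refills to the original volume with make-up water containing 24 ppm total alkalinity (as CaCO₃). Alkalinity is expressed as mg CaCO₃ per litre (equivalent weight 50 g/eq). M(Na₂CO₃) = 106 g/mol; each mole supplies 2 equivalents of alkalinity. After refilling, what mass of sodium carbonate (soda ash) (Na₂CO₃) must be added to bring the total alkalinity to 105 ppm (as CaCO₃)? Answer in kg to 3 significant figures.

54.3 kg

Volume: 2240 m³ = 2,240,000 L.
After draining 49% and refilling: 138 × 0.51 + 24 × 0.49 = 82.14 ppm.
Deficit to target: 105 − 82.14 = 22.86 mg/L.
As CaCO₃: 22.86 mg/L × 2,240,000 L = 51,210 g; ÷ 50 g/eq ÷ 2 = 512.1 mol Na₂CO₃.
Mass: 512.1 × 106 = 54,280 g.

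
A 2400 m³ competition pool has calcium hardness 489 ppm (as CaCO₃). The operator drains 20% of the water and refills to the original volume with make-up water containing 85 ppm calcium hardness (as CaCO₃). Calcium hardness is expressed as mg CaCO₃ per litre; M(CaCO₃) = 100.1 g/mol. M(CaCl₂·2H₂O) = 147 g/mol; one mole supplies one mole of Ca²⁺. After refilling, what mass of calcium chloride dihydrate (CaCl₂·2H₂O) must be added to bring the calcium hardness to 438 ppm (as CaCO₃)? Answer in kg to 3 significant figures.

Volume: 2400 m³ = 2,400,000 L.
After draining 20% and refilling: 489 × 0.80 + 85 × 0.20 = 408.2 ppm.
Deficit to target: 438 − 408.2 = 29.8 mg/L.
As CaCO₃: 29.8 mg/L × 2,400,000 L = 71,520 g; ÷ 100.1 = 714.5 mol Ca²⁺.
Mass: 714.5 × 147 = 105,000 g.

105 kg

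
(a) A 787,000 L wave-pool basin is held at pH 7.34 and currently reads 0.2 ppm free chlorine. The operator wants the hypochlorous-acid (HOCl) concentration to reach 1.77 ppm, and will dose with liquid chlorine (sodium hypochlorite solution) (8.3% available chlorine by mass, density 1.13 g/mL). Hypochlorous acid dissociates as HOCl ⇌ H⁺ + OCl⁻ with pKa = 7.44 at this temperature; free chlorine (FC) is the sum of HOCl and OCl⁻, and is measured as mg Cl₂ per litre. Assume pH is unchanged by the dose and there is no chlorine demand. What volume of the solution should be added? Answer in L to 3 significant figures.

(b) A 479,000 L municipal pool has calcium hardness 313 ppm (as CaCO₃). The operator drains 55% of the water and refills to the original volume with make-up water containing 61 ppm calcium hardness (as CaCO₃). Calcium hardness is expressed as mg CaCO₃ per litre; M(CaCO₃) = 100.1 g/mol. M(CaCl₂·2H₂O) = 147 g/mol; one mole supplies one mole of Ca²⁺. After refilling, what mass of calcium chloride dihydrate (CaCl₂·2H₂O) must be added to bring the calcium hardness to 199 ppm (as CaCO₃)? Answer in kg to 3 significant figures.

(a) 25.0 L; (b) 17.3 kg

(a) [OCl⁻]/[HOCl] = 10^(pH − pKa) = 10^(7.34 − 7.44) = 0.7943; fraction as HOCl = 1/(1 + 0.7943) = 0.5573.
(a) Free chlorine required for 1.77 ppm HOCl: 1.77 / 0.5573 = 3.176 ppm.
(a) FC to add: 3.176 − 0.2 = 2.976 mg/L as Cl₂.
(a) Cl₂ equivalent: 2.976 mg/L × 787,000 L = 2342 g.
(a) Product at 8.3% available Cl: 2342 / 0.083 = 28,220 g.
(a) Volume: 28,220 g ÷ 1.13 g/mL = 24,970 mL.

(b) After draining 55% and refilling: 313 × 0.45 + 61 × 0.55 = 174.4 ppm.
(b) Deficit to target: 199 − 174.4 = 24.6 mg/L.
(b) As CaCO₃: 24.6 mg/L × 479,000 L = 11,780 g; ÷ 100.1 = 117.7 mol Ca²⁺.
(b) Mass: 117.7 × 147 = 17,300 g.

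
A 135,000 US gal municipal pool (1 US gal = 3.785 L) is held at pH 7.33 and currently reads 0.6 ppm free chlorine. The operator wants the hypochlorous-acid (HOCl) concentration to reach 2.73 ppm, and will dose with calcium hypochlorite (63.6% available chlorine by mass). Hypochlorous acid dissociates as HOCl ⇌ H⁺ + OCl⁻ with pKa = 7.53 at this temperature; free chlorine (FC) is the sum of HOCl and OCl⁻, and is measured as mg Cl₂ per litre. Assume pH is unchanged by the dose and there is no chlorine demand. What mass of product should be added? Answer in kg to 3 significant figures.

Volume: 135,000 US gal × 3.785 L/gal = 510,975 L.
[OCl⁻]/[HOCl] = 10^(pH − pKa) = 10^(7.33 − 7.53) = 0.631; fraction as HOCl = 1/(1 + 0.631) = 0.6131.
Free chlorine required for 2.73 ppm HOCl: 2.73 / 0.6131 = 4.453 ppm.
FC to add: 4.453 − 0.6 = 3.853 mg/L as Cl₂.
Cl₂ equivalent: 3.853 mg/L × 510,975 L = 1969 g.
Product at 63.6% available Cl: 1969 / 0.636 = 3095 g.

3.10 kg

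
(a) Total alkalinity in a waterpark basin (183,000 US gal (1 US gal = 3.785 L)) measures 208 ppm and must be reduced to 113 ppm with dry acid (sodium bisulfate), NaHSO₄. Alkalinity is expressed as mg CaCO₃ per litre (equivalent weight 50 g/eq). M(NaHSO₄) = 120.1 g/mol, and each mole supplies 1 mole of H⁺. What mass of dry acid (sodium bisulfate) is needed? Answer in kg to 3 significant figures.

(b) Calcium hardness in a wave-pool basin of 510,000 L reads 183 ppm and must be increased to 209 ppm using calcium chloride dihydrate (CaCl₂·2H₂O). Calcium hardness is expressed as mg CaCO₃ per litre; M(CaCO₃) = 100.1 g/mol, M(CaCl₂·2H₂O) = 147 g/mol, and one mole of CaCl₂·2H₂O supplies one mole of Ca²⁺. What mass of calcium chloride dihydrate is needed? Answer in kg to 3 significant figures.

(a) Volume: 183,000 US gal × 3.785 L/gal = 692,655 L.
(a) Alkalinity to neutralize: (208 − 113) = 95 mg/L as CaCO₃ × 692,655 L = 65,800 g as CaCO₃.
(a) Equivalents of H⁺ required: 65,800 ÷ 50 g/eq = 1316 eq = 1316 mol NaHSO₄.
(a) Mass of NaHSO₄: 1316 × 120.1 = 158,100 g.

(b) Hardness to add: (209 − 183) = 26 mg/L as CaCO₃ × 510,000 L = 13,260 g as CaCO₃.
(b) Moles of Ca²⁺ (1 mol Ca²⁺ ≡ 1 mol CaCO₃): 13,260 / 100.1 g/mol = 132.5 mol.
(b) Mass of CaCl₂·2H₂O: 132.5 × 147 = 19,470 g.

(a) 158 kg; (b) 19.5 kg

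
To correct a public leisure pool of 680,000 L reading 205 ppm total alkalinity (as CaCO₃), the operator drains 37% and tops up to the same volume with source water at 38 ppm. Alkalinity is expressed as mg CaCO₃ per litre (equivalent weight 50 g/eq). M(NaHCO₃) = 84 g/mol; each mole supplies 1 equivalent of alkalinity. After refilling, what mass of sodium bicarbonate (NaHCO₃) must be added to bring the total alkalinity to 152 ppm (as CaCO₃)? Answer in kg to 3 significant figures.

After draining 37% and refilling: 205 × 0.63 + 38 × 0.37 = 143.21 ppm.
Deficit to target: 152 − 143.21 = 8.79 mg/L.
As CaCO₃: 8.79 mg/L × 680,000 L = 5977 g; ÷ 50 g/eq ÷ 1 = 119.5 mol NaHCO₃.
Mass: 119.5 × 84 = 10,040 g.

10.0 kg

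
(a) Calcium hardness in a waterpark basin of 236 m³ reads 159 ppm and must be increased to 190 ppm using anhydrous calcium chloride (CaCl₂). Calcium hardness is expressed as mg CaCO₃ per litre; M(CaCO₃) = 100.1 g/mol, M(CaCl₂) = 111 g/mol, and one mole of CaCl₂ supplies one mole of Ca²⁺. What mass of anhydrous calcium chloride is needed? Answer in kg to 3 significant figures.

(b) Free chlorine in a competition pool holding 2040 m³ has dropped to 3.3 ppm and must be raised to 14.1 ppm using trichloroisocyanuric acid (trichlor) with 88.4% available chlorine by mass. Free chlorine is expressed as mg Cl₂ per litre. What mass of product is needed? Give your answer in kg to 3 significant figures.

(a) Volume: 236 m³ = 236,000 L.
(a) Hardness to add: (190 − 159) = 31 mg/L as CaCO₃ × 236,000 L = 7316 g as CaCO₃.
(a) Moles of Ca²⁺ (1 mol Ca²⁺ ≡ 1 mol CaCO₃): 7316 / 100.1 g/mol = 73.09 mol.
(a) Mass of CaCl₂: 73.09 × 111 = 8113 g.

(b) Volume: 2040 m³ = 2,040,000 L.
(b) Chlorine deficit: 14.1 − 3.3 = 10.8 ppm = 10.8 mg/L as Cl₂.
(b) Cl₂ equivalent needed: 10.8 mg/L × 2,040,000 L = 22,030,000 mg = 22,030 g.
(b) Product at 88.4% available chlorine: 22,030 / 0.884 = 24,920 g.

(a) 8.11 kg; (b) 24.9 kg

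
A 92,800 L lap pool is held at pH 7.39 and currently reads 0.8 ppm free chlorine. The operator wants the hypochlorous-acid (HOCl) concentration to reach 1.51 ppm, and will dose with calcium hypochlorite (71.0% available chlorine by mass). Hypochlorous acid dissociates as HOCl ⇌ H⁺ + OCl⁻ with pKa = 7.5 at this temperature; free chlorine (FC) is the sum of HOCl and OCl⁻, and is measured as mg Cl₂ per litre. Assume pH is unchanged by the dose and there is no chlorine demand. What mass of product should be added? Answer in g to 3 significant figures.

246 g

[OCl⁻]/[HOCl] = 10^(pH − pKa) = 10^(7.39 − 7.5) = 0.7762; fraction as HOCl = 1/(1 + 0.7762) = 0.563.
Free chlorine required for 1.51 ppm HOCl: 1.51 / 0.563 = 2.682 ppm.
FC to add: 2.682 − 0.8 = 1.882 mg/L as Cl₂.
Cl₂ equivalent: 1.882 mg/L × 92,800 L = 174.7 g.
Product at 71.0% available Cl: 174.7 / 0.71 = 246 g.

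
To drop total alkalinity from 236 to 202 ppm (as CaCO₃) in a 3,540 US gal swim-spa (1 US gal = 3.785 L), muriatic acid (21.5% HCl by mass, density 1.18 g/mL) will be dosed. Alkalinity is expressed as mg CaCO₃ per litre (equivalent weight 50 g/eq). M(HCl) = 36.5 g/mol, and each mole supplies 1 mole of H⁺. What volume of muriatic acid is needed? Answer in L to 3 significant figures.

1.31 L

Volume: 3,540 US gal × 3.785 L/gal = 13,399 L.
Alkalinity to neutralize: (236 − 202) = 34 mg/L as CaCO₃ × 13,399 L = 455.6 g as CaCO₃.
Equivalents of H⁺ required: 455.6 ÷ 50 g/eq = 9.111 eq = 9.111 mol HCl.
Mass of HCl: 9.111 × 36.5 = 332.6 g.
Mass of 21.5% solution: 332.6 / 0.215 = 1547 g.
Volume: 1547 g ÷ 1.18 g/mL = 1311 mL.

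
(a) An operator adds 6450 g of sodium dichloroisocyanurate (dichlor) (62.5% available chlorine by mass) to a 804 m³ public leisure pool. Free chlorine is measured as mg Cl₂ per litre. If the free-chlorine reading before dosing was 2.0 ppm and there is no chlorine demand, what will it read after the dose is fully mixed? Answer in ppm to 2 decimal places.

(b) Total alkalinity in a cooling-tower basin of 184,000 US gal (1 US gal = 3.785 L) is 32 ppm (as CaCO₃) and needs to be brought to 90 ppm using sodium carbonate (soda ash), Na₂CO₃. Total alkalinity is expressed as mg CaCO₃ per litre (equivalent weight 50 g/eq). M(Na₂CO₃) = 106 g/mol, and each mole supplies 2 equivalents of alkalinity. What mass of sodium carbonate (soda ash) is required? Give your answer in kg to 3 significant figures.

(a) 7.01 ppm; (b) 42.8 kg

(a) Volume: 804 m³ = 804,000 L.
(a) Available chlorine delivered: 6450 g × 0.625 = 4031 g as Cl₂.
(a) Concentration rise: 4031 g / 804,000 L = 5.014 mg/L = 5.01 ppm.
(a) Final FC: 2.0 + 5.01 = 7.01 ppm.

(b) Volume: 184,000 US gal × 3.785 L/gal = 696,440 L.
(b) Alkalinity to add: (90 − 32) = 58 mg/L as CaCO₃ × 696,440 L = 40,390 g as CaCO₃.
(b) Equivalents: 40,390 g ÷ 50 g/eq = 807.9 eq.
(b) Each mole of Na₂CO₃ supplies 2 eq, so 807.9 / 2 = 403.9 mol.
(b) Mass: 403.9 mol × 106 g/mol = 42,820 g.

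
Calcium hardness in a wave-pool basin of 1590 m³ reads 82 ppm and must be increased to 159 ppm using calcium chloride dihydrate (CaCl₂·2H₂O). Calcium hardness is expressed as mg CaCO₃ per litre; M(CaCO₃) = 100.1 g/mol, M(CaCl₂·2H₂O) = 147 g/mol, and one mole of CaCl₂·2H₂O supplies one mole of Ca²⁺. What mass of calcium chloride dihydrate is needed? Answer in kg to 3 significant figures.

180 kg

Volume: 1590 m³ = 1,590,000 L.
Hardness to add: (159 − 82) = 77 mg/L as CaCO₃ × 1,590,000 L = 122,400 g as CaCO₃.
Moles of Ca²⁺ (1 mol Ca²⁺ ≡ 1 mol CaCO₃): 122,400 / 100.1 g/mol = 1223 mol.
Mass of CaCl₂·2H₂O: 1223 × 147 = 179,800 g.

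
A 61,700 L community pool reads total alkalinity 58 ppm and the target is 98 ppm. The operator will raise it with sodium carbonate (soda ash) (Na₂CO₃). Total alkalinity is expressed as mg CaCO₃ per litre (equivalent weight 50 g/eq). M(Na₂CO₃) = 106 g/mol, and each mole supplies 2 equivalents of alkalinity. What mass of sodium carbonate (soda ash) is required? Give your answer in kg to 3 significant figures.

2.62 kg

Alkalinity to add: (98 − 58) = 40 mg/L as CaCO₃ × 61,700 L = 2468 g as CaCO₃.
Equivalents: 2468 g ÷ 50 g/eq = 49.36 eq.
Each mole of Na₂CO₃ supplies 2 eq, so 49.36 / 2 = 24.68 mol.
Mass: 24.68 mol × 106 g/mol = 2616 g.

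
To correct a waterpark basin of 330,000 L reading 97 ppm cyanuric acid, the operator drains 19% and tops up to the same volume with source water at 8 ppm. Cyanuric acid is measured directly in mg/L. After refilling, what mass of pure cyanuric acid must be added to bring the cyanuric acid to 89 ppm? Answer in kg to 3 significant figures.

After draining 19% and refilling: 97 × 0.81 + 8 × 0.19 = 80.09 ppm.
Deficit to target: 89 − 80.09 = 8.91 mg/L.
Mass: 8.91 mg/L × 330,000 L = 2940 g cyanuric acid.

2.94 kg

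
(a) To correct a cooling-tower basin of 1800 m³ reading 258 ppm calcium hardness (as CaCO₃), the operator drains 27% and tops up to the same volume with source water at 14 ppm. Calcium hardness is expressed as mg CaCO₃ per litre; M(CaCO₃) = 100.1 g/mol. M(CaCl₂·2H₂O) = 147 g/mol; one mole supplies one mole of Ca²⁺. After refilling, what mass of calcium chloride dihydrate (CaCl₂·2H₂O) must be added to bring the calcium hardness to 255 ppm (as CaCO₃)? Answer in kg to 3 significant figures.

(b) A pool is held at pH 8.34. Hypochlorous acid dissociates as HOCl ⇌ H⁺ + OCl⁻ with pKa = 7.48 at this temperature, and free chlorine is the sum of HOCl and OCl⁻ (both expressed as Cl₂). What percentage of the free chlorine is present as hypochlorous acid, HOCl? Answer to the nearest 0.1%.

(a) 166 kg; (b) 12.1%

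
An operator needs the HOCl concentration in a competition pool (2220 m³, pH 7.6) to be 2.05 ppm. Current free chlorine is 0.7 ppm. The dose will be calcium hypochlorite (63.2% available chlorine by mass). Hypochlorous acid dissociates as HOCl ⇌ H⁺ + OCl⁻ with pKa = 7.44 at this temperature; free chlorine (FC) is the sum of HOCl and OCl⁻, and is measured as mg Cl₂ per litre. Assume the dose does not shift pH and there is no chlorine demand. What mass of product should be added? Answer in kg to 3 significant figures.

15.2 kg

Volume: 2220 m³ = 2,220,000 L.
[OCl⁻]/[HOCl] = 10^(pH − pKa) = 10^(7.6 − 7.44) = 1.445; fraction as HOCl = 1/(1 + 1.445) = 0.4089.
Free chlorine required for 2.05 ppm HOCl: 2.05 / 0.4089 = 5.013 ppm.
FC to add: 5.013 − 0.7 = 4.313 mg/L as Cl₂.
Cl₂ equivalent: 4.313 mg/L × 2,220,000 L = 9575 g.
Product at 63.2% available Cl: 9575 / 0.632 = 15,150 g.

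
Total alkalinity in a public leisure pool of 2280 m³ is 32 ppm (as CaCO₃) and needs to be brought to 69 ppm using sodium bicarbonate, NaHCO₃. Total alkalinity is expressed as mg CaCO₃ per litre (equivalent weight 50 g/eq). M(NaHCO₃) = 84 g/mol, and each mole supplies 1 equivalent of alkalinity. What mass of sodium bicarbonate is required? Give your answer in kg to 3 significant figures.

142 kg

Volume: 2280 m³ = 2,280,000 L.
Alkalinity to add: (69 − 32) = 37 mg/L as CaCO₃ × 2,280,000 L = 84,360 g as CaCO₃.
Equivalents: 84,360 g ÷ 50 g/eq = 1687 eq.
NaHCO₃ supplies 1 eq per mole → 1687 mol.
Mass: 1687 mol × 84 g/mol = 141,700 g.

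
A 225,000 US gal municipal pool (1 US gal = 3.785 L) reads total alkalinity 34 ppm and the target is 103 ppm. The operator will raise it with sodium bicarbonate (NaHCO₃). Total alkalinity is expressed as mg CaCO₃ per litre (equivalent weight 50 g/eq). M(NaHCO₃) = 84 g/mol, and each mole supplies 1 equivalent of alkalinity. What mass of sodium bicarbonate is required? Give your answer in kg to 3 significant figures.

98.7 kg

Volume: 225,000 US gal × 3.785 L/gal = 851,625 L.
Alkalinity to add: (103 − 34) = 69 mg/L as CaCO₃ × 851,625 L = 58,760 g as CaCO₃.
Equivalents: 58,760 g ÷ 50 g/eq = 1175 eq.
NaHCO₃ supplies 1 eq per mole → 1175 mol.
Mass: 1175 mol × 84 g/mol = 98,720 g.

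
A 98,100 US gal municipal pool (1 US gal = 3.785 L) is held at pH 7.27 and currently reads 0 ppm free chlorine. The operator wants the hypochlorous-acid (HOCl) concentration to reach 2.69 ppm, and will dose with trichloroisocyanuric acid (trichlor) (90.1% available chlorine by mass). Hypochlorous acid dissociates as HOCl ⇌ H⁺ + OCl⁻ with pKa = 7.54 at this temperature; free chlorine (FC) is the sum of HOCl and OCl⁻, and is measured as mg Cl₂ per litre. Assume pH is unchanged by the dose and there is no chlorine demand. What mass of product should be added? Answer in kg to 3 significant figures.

Volume: 98,100 US gal × 3.785 L/gal = 371,308 L.
[OCl⁻]/[HOCl] = 10^(pH − pKa) = 10^(7.27 − 7.54) = 0.537; fraction as HOCl = 1/(1 + 0.537) = 0.6506.
Free chlorine required for 2.69 ppm HOCl: 2.69 / 0.6506 = 4.135 ppm.
FC to add: 4.135 − 0 = 4.135 mg/L as Cl₂.
Cl₂ equivalent: 4.135 mg/L × 371,308 L = 1535 g.
Product at 90.1% available Cl: 1535 / 0.901 = 1704 g.

1.70 kg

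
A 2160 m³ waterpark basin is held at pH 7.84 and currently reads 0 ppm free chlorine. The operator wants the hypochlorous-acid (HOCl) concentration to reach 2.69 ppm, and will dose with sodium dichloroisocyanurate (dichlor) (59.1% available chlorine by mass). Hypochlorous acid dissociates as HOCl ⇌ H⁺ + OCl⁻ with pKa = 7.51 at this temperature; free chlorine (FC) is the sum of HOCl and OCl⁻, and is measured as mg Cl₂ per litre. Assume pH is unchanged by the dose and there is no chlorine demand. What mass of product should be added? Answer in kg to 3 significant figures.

30.9 kg

Volume: 2160 m³ = 2,160,000 L.
[OCl⁻]/[HOCl] = 10^(pH − pKa) = 10^(7.84 − 7.51) = 2.138; fraction as HOCl = 1/(1 + 2.138) = 0.3187.
Free chlorine required for 2.69 ppm HOCl: 2.69 / 0.3187 = 8.441 ppm.
FC to add: 8.441 − 0 = 8.441 mg/L as Cl₂.
Cl₂ equivalent: 8.441 mg/L × 2,160,000 L = 18,230 g.
Product at 59.1% available Cl: 18,230 / 0.591 = 30,850 g.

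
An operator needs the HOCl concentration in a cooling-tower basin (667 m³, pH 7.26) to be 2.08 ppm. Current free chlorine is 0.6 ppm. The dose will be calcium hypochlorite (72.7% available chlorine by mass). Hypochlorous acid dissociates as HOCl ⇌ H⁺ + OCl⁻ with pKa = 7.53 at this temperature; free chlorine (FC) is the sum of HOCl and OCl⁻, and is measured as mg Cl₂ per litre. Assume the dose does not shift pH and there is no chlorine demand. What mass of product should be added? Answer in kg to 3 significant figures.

Volume: 667 m³ = 667,000 L.
[OCl⁻]/[HOCl] = 10^(pH − pKa) = 10^(7.26 − 7.53) = 0.537; fraction as HOCl = 1/(1 + 0.537) = 0.6506.
Free chlorine required for 2.08 ppm HOCl: 2.08 / 0.6506 = 3.197 ppm.
FC to add: 3.197 − 0.6 = 2.597 mg/L as Cl₂.
Cl₂ equivalent: 2.597 mg/L × 667,000 L = 1732 g.
Product at 72.7% available Cl: 1732 / 0.727 = 2383 g.

2.38 kg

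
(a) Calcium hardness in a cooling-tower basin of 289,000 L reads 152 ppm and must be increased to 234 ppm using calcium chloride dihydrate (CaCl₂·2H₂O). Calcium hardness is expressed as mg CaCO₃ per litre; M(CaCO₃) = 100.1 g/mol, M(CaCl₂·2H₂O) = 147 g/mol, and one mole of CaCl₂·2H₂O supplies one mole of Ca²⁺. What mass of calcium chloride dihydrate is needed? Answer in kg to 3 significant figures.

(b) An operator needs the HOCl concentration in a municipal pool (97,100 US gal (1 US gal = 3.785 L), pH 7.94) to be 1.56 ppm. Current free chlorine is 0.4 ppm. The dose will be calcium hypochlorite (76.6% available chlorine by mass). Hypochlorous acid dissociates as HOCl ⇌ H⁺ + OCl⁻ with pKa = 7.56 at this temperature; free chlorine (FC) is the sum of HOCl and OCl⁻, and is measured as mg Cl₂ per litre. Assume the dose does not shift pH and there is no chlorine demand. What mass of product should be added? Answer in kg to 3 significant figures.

(a) 34.8 kg; (b) 2.35 kg

(a) Hardness to add: (234 − 152) = 82 mg/L as CaCO₃ × 289,000 L = 23,700 g as CaCO₃.
(a) Moles of Ca²⁺ (1 mol Ca²⁺ ≡ 1 mol CaCO₃): 23,700 / 100.1 g/mol = 236.7 mol.
(a) Mass of CaCl₂·2H₂O: 236.7 × 147 = 34,800 g.

(b) Volume: 97,100 US gal × 3.785 L/gal = 367,524 L.
(b) [OCl⁻]/[HOCl] = 10^(pH − pKa) = 10^(7.94 − 7.56) = 2.399; fraction as HOCl = 1/(1 + 2.399) = 0.2942.
(b) Free chlorine required for 1.56 ppm HOCl: 1.56 / 0.2942 = 5.302 ppm.
(b) FC to add: 5.302 − 0.4 = 4.902 mg/L as Cl₂.
(b) Cl₂ equivalent: 4.902 mg/L × 367,524 L = 1802 g.
(b) Product at 76.6% available Cl: 1802 / 0.766 = 2352 g.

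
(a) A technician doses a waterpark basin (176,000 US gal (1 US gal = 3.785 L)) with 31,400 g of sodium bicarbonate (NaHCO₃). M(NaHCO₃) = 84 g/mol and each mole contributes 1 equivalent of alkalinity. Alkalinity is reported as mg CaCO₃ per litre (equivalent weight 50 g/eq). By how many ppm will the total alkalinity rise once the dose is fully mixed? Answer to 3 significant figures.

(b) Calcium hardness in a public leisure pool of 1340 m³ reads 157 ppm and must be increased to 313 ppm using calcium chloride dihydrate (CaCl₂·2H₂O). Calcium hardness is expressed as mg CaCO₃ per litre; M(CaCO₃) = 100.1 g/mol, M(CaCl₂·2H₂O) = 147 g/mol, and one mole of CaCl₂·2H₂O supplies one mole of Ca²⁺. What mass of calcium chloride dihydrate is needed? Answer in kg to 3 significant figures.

(a) 28.1 ppm; (b) 307 kg

(a) Volume: 176,000 US gal × 3.785 L/gal = 666,160 L.
(a) Moles of NaHCO₃: 31,400 g ÷ 84 g/mol = 373.8 mol → 373.8 eq of alkalinity.
(a) As CaCO₃: 373.8 eq × 50 g/eq = 18,690 g.
(a) Rise: 18,690 g / 666,160 L × 1000 = 28.06 mg/L.

(b) Volume: 1340 m³ = 1,340,000 L.
(b) Hardness to add: (313 − 157) = 156 mg/L as CaCO₃ × 1,340,000 L = 209,000 g as CaCO₃.
(b) Moles of Ca²⁺ (1 mol Ca²⁺ ≡ 1 mol CaCO₃): 209,000 / 100.1 g/mol = 2088 mol.
(b) Mass of CaCl₂·2H₂O: 2088 × 147 = 307,000 g.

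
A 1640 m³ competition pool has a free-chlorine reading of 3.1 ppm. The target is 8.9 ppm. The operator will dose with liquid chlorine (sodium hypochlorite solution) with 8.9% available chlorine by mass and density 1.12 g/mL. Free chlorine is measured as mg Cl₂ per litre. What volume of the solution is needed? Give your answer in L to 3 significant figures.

95.4 L

Volume: 1640 m³ = 1,640,000 L.
Chlorine deficit: 8.9 − 3.1 = 5.8 ppm = 5.8 mg/L as Cl₂.
Cl₂ equivalent needed: 5.8 mg/L × 1,640,000 L = 9,512,000 mg = 9512 g.
Product at 8.9% available chlorine: 9512 / 0.089 = 106,900 g.
Volume at density 1.12 g/mL: 106,900 g ÷ 1.12 g/mL = 95,430 mL.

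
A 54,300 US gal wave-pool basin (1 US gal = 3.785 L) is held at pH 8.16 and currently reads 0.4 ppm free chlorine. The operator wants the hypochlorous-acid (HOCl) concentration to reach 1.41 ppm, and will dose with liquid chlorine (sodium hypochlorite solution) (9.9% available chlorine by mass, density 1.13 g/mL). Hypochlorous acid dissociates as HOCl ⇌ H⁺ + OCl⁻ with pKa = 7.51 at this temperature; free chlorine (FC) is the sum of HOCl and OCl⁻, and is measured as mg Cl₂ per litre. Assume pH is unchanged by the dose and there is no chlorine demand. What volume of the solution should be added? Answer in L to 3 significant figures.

Volume: 54,300 US gal × 3.785 L/gal = 205,526 L.
[OCl⁻]/[HOCl] = 10^(pH − pKa) = 10^(8.16 − 7.51) = 4.467; fraction as HOCl = 1/(1 + 4.467) = 0.1829.
Free chlorine required for 1.41 ppm HOCl: 1.41 / 0.1829 = 7.708 ppm.
FC to add: 7.708 − 0.4 = 7.308 mg/L as Cl₂.
Cl₂ equivalent: 7.308 mg/L × 205,526 L = 1502 g.
Product at 9.9% available Cl: 1502 / 0.099 = 15,170 g.
Volume: 15,170 g ÷ 1.13 g/mL = 13,430 mL.

13.4 L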